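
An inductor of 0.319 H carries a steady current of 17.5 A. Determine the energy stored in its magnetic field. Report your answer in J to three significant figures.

Stored magnetic energy: U = ½LI².
U = ½(0.319 H)(17.5 A)² = 48.847 J.

U ≈ 48.8 J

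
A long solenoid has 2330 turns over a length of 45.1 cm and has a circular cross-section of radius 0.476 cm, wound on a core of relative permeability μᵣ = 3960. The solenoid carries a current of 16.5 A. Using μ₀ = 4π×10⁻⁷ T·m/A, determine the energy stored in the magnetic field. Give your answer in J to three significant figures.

U ≈ 580 J

A = πr² = π(4.760×10^-3 m)² = 7.118×10^-5 m².
L = μ₀μᵣN²A/ℓ = (4π×10⁻⁷)(3960)(2330)²(7.118×10^-5)/(0.451) = 4.264 H.
U = ½LI² = ½(4.264)(16.5)² = 580.4 J.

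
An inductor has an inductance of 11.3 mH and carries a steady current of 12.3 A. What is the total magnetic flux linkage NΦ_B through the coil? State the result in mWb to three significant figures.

From L = NΦ_B/I, the flux linkage is NΦ_B = LI.
NΦ_B = (1.130×10^-2 H)(12.3 A) = 0.139 Wb.

NΦ_B ≈ 139 mWb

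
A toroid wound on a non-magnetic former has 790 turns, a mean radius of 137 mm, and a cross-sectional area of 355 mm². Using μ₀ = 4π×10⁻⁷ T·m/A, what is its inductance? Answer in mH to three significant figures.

L ≈ 0.323 mH

For a thin toroid, L = μ₀N²A/(2πR).
L = (4π×10⁻⁷)(790)²(3.550×10^-4) / (2π×0.137 m) = 3.234×10^-4 H.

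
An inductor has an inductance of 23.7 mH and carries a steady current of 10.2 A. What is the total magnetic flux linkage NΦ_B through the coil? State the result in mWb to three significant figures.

NΦ_B ≈ 242 mWb

From L = NΦ_B/I, the flux linkage is NΦ_B = LI.
NΦ_B = (2.370×10^-2 H)(10.2 A) = 0.2417 Wb.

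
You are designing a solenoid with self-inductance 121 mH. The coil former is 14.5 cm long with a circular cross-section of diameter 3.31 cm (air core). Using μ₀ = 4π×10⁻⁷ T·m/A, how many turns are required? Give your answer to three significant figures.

N ≈ 4030 turns

A = π(d/2)² = π(1.655×10^-2 m)² = 8.6049×10^-4 m².
From L = μ₀N²A/ℓ, N = √(Lℓ / (μ₀A)).
N = √[(0.121)(0.145) / ((4π×10⁻⁷)×8.6049×10^-4)] = √(1.623×10^7) ≈ 4028.1.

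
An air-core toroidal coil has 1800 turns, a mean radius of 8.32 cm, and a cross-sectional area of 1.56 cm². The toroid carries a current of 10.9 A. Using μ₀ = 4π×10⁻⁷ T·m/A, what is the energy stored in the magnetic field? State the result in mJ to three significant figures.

U ≈ 72.2 mJ

L = μ₀N²A/(2πR) = (4π×10⁻⁷)(1800)²(1.560×10^-4)/(2π×8.320×10^-2) = 1.215×10^-3 H.
U = ½LI² = ½(1.215×10^-3)(10.9)² = 7.218×10^-2 J.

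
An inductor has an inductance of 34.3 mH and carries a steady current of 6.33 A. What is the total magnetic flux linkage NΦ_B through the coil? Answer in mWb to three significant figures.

From L = NΦ_B/I, the flux linkage is NΦ_B = LI.
NΦ_B = (3.430×10^-2 H)(6.33 A) = 0.2171 Wb.

NΦ_B ≈ 217 mWb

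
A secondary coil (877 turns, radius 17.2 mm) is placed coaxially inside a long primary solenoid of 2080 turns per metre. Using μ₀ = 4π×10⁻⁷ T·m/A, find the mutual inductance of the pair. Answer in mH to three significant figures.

M ≈ 2.13 mH

The outer solenoid produces a uniform field B₁ = μ₀n₁I₁ across the inner coil,
so the flux linkage is N₂Φ = N₂B₁A₂ = μ₀n₁N₂A₂·I₁, giving M = μ₀n₁N₂A₂.
A₂ = πr² = π(1.720×10^-2 m)² = 9.294×10^-4 m².
M = (4π×10⁻⁷)(2080)(877)(9.294×10^-4) = 2.130×10^-3 H.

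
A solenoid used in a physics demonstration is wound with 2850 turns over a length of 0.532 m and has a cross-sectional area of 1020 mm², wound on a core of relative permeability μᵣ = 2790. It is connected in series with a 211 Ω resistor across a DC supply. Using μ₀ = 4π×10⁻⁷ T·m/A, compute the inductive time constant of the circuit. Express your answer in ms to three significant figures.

A = 1020 mm² = 1.020×10^-3 m².
L = μ₀μᵣN²A/ℓ = (4π×10⁻⁷)(2790)(2850)²(1.020×10^-3)/(0.532) = 54.6 H.
τ = L/R = (54.6)/(211) = 0.2588 s.

τ ≈ 259 ms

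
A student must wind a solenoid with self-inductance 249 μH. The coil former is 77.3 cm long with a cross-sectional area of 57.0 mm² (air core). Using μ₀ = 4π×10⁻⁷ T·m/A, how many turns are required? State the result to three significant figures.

N ≈ 1640 turns

A = 57.0 mm² = 5.700×10^-5 m².
From L = μ₀N²A/ℓ, N = √(Lℓ / (μ₀A)).
N = √[(2.490×10^-4)(0.773) / ((4π×10⁻⁷)×5.700×10^-5)] = √(2.687×10^6) ≈ 1639.3.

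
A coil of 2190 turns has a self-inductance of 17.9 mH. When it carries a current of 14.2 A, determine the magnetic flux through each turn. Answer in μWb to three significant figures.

Φ_B ≈ 116 μWb

From L = NΦ_B/I, the flux per turn is Φ_B = LI/N.
Φ_B = (1.790×10^-2 H)(14.2 A)/2190 = 1.161×10^-4 Wb.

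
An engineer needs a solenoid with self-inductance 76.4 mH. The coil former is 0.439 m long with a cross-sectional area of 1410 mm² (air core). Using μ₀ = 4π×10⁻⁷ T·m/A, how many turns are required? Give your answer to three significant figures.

N ≈ 4350 turns

A = 1410 mm² = 1.410×10^-3 m².
From L = μ₀N²A/ℓ, N = √(Lℓ / (μ₀A)).
N = √[(7.640×10^-2)(0.439) / ((4π×10⁻⁷)×1.410×10^-3)] = √(1.893×10^7) ≈ 4350.8.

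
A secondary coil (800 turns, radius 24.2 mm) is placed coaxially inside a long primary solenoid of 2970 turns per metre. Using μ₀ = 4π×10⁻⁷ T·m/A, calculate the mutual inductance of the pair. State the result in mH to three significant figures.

M ≈ 5.49 mH

The outer solenoid produces a uniform field B₁ = μ₀n₁I₁ across the inner coil,
so the flux linkage is N₂Φ = N₂B₁A₂ = μ₀n₁N₂A₂·I₁, giving M = μ₀n₁N₂A₂.
A₂ = πr² = π(2.420×10^-2 m)² = 1.840×10^-3 m².
M = (4π×10⁻⁷)(2970)(800)(1.840×10^-3) = 5.493×10^-3 H.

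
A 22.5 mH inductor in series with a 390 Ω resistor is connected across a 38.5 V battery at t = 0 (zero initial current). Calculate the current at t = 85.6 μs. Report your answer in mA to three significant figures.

τ = L/R = 2.250×10^-2/390 = 5.769×10^-5 s; final current I_∞ = ε/R = 38.5/390 = 9.872×10^-2 A.
I(t) = I_∞(1 − e^(−t/τ)) with t/τ = 1.484.
I = (9.872×10^-2)(1 − e^(−1.484)) = 7.633×10^-2 A.

I ≈ 76.3 mA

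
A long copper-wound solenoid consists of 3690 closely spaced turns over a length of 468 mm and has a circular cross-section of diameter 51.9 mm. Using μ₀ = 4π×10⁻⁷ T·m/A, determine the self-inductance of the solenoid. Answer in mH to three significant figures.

A = π(d/2)² = π(2.595×10^-2 m)² = 2.116×10^-3 m².
For a long solenoid, L = μ₀N²A/ℓ.
L = (4π×10⁻⁷)(3690)²(2.116×10^-3)/(0.468 m) = 7.7347×10^-2 H.

L ≈ 77.3 mH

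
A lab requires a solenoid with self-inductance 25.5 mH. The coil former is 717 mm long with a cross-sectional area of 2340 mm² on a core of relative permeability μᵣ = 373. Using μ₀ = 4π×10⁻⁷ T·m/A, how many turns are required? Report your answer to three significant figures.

A = 2340 mm² = 2.340×10^-3 m².
From L = μ₀μᵣN²A/ℓ, N = √(Lℓ / (μ₀μᵣA)).
N = √[(2.550×10^-2)(0.717) / ((4π×10⁻⁷)(373)×2.340×10^-3)] = √(1.667×10^4) ≈ 129.1.

N ≈ 129 turns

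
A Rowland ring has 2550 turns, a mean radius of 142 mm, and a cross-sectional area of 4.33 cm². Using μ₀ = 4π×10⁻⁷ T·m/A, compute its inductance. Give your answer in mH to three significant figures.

For a thin toroid, L = μ₀N²A/(2πR).
L = (4π×10⁻⁷)(2550)²(4.330×10^-4) / (2π×0.142 m) = 3.966×10^-3 H.

L ≈ 3.97 mH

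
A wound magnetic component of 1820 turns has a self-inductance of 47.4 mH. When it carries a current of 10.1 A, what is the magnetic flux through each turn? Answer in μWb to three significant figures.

Φ_B ≈ 263 μWb

From L = NΦ_B/I, the flux per turn is Φ_B = LI/N.
Φ_B = (4.740×10^-2 H)(10.1 A)/1820 = 2.630×10^-4 Wb.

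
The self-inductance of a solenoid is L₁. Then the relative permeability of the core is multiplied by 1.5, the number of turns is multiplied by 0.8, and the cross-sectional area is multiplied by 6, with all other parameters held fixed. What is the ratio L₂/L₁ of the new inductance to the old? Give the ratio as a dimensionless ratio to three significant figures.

For a solenoid, L ∝ μᵣN²A/ℓ.
L₂/L₁ = (1.5) × (0.8)^2 × (6) = 5.76.

L₂/L₁ = 5.76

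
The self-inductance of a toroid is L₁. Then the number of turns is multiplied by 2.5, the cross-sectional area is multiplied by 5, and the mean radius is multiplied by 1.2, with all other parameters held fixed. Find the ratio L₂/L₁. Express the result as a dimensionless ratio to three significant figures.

For a toroid, L ∝ μᵣN²A/R.
L₂/L₁ = (2.5)^2 × (5) × (1.2)^-1 = 26.0.

L₂/L₁ = 26.0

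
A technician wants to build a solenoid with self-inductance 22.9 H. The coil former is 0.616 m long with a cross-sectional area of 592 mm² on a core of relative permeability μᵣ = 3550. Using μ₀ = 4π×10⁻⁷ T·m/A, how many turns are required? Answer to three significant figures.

N ≈ 2310 turns

A = 592 mm² = 5.920×10^-4 m².
From L = μ₀μᵣN²A/ℓ, N = √(Lℓ / (μ₀μᵣA)).
N = √[(22.9)(0.616) / ((4π×10⁻⁷)(3550)×5.920×10^-4)] = √(5.341×10^6) ≈ 2311.2.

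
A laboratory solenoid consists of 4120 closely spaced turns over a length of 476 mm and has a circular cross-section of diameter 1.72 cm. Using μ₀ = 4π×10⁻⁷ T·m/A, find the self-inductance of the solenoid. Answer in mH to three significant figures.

L ≈ 10.4 mH

A = π(d/2)² = π(8.600×10^-3 m)² = 2.324×10^-4 m².
For a long solenoid, L = μ₀N²A/ℓ.
L = (4π×10⁻⁷)(4120)²(2.324×10^-4)/(0.476 m) = 1.041×10^-2 H.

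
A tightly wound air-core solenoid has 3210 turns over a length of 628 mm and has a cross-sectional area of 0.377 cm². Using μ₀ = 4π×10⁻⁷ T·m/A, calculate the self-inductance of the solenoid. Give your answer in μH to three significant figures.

L ≈ 777 μH

A = 0.377 cm² = 3.770×10^-5 m².
For a long solenoid, L = μ₀N²A/ℓ.
L = (4π×10⁻⁷)(3210)²(3.770×10^-5)/(0.628 m) = 7.773×10^-4 H.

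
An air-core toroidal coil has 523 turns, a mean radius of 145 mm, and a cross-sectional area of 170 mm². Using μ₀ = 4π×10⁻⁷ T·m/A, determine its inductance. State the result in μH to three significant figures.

L ≈ 64.1 μH

For a thin toroid, L = μ₀N²A/(2πR).
L = (4π×10⁻⁷)(523)²(1.700×10^-4) / (2π×0.145 m) = 6.414×10^-5 H.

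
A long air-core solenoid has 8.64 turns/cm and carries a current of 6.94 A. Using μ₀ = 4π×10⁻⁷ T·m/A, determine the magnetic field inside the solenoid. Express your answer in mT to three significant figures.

Inside a long solenoid, B = μ₀nI.
B = (4π×10⁻⁷)(864 m⁻¹)(6.94 A) = 7.534997×10^-3 T.

B ≈ 7.53 mT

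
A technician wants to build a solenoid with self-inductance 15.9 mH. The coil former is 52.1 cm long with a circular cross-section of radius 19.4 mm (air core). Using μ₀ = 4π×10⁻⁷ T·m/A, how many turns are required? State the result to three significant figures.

A = πr² = π(1.940×10^-2 m)² = 1.182×10^-3 m².
From L = μ₀N²A/ℓ, N = √(Lℓ / (μ₀A)).
N = √[(1.590×10^-2)(0.521) / ((4π×10⁻⁷)×1.182×10^-3)] = √(5.575×10^6) ≈ 2361.2.

N ≈ 2360 turns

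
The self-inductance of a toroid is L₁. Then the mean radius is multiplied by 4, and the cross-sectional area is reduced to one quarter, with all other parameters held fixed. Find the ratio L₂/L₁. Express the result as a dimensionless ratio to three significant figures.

L₂/L₁ = 0.0625

For a toroid, L ∝ μᵣN²A/R.
L₂/L₁ = (4)^-1 × (0.25) = 0.0625.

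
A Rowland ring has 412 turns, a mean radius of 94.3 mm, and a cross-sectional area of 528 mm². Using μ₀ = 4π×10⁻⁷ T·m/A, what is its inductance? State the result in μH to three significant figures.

For a thin toroid, L = μ₀N²A/(2πR).
L = (4π×10⁻⁷)(412)²(5.280×10^-4) / (2π×9.430×10^-2 m) = 1.901×10^-4 H.

L ≈ 190 μH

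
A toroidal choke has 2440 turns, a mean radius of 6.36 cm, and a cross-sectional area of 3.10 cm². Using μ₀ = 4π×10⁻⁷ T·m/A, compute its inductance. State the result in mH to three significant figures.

L ≈ 5.80 mH

For a thin toroid, L = μ₀N²A/(2πR).
L = (4π×10⁻⁷)(2440)²(3.100×10^-4) / (2π×6.360×10^-2 m) = 5.804×10^-3 H.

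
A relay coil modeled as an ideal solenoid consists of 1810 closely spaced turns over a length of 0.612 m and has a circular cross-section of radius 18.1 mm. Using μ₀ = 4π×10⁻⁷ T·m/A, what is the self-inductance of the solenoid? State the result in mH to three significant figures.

A = πr² = π(1.810×10^-2 m)² = 1.029×10^-3 m².
For a long solenoid, L = μ₀N²A/ℓ.
L = (4π×10⁻⁷)(1810)²(1.029×10^-3)/(0.612 m) = 6.923×10^-3 H.

L ≈ 6.92 mH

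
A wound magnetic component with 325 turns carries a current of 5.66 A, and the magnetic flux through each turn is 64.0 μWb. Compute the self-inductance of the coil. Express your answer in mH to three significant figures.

L ≈ 3.67 mH

Self-inductance is defined by L = NΦ_B/I (flux linkage over current).
L = (325)(6.400×10^-5 Wb)/(5.66 A) = 3.6749×10^-3 H.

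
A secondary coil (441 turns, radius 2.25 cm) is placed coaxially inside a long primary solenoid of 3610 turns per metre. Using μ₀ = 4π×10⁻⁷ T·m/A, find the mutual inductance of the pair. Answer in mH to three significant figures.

The outer solenoid produces a uniform field B₁ = μ₀n₁I₁ across the inner coil,
so the flux linkage is N₂Φ = N₂B₁A₂ = μ₀n₁N₂A₂·I₁, giving M = μ₀n₁N₂A₂.
A₂ = πr² = π(2.250×10^-2 m)² = 1.590×10^-3 m².
M = (4π×10⁻⁷)(3610)(441)(1.590×10^-3) = 3.182×10^-3 H.

M ≈ 3.18 mH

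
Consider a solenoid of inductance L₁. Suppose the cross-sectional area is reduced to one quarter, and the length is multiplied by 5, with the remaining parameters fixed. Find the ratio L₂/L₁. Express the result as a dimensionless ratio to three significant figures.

L₂/L₁ = 0.0500

For a solenoid, L ∝ μᵣN²A/ℓ.
L₂/L₁ = (0.25) × (5)^-1 = 0.0500.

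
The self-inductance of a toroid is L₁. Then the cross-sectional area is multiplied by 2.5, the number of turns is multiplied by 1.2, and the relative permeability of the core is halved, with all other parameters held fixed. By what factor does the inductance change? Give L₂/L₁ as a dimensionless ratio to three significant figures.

L₂/L₁ = 1.80

For a toroid, L ∝ μᵣN²A/R.
L₂/L₁ = (2.5) × (1.2)^2 × (0.5) = 1.80.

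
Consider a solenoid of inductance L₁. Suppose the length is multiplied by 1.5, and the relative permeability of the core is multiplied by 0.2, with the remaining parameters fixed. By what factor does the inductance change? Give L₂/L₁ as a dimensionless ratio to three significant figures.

For a solenoid, L ∝ μᵣN²A/ℓ.
L₂/L₁ = (1.5)^-1 × (0.2) = 0.133.

L₂/L₁ = 0.133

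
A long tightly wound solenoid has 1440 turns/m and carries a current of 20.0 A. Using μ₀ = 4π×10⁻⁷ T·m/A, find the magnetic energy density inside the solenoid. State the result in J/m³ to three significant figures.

B = μ₀nI = (4π×10⁻⁷)(1.440×10^3)(20.0) = 3.619×10^-2 T.
u = B²/(2μ₀) = (3.619×10^-2)²/(2×4π×10⁻⁷) = 521.2 J/m³.

u ≈ 521 J/m³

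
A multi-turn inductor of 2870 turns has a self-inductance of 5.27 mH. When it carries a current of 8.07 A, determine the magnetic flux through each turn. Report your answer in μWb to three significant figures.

Φ_B ≈ 14.8 μWb

From L = NΦ_B/I, the flux per turn is Φ_B = LI/N.
Φ_B = (5.270×10^-3 H)(8.07 A)/2870 = 1.482×10^-5 Wb.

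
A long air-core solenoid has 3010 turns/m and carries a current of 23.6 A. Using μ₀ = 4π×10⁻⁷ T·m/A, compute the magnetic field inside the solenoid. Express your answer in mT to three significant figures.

Inside a long solenoid, B = μ₀nI.
B = (4π×10⁻⁷)(3.010×10^3 m⁻¹)(23.6 A) = 8.927×10^-2 T.

B ≈ 89.3 mT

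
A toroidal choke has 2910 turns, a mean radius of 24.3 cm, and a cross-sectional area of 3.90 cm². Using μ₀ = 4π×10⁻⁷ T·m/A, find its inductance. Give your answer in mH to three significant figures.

For a thin toroid, L = μ₀N²A/(2πR).
L = (4π×10⁻⁷)(2910)²(3.900×10^-4) / (2π×0.243 m) = 2.718×10^-3 H.

L ≈ 2.72 mH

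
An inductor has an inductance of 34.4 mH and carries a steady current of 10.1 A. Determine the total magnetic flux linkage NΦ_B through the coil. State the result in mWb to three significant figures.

From L = NΦ_B/I, the flux linkage is NΦ_B = LI.
NΦ_B = (3.440×10^-2 H)(10.1 A) = 0.3474 Wb.

NΦ_B ≈ 347 mWb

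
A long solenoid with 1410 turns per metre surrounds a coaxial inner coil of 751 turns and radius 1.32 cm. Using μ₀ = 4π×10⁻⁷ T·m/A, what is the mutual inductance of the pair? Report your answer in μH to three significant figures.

The outer solenoid produces a uniform field B₁ = μ₀n₁I₁ across the inner coil,
so the flux linkage is N₂Φ = N₂B₁A₂ = μ₀n₁N₂A₂·I₁, giving M = μ₀n₁N₂A₂.
A₂ = πr² = π(1.320×10^-2 m)² = 5.474×10^-4 m².
M = (4π×10⁻⁷)(1410)(751)(5.474×10^-4) = 7.284×10^-4 H.

M ≈ 728 μH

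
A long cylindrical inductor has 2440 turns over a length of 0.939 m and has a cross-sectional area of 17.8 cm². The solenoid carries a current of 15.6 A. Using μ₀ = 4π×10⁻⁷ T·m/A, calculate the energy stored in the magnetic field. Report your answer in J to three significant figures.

U ≈ 1.73 J

A = 17.8 cm² = 1.780×10^-3 m².
L = μ₀N²A/ℓ = (4π×10⁻⁷)(2440)²(1.780×10^-3)/(0.939) = 1.418×10^-2 H.
U = ½LI² = ½(1.418×10^-2)(15.6)² = 1.726 J.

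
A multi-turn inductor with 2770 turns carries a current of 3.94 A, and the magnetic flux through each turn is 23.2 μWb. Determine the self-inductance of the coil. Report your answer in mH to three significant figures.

L ≈ 16.3 mH

Self-inductance is defined by L = NΦ_B/I (flux linkage over current).
L = (2770)(2.320×10^-5 Wb)/(3.94 A) = 1.631×10^-2 H.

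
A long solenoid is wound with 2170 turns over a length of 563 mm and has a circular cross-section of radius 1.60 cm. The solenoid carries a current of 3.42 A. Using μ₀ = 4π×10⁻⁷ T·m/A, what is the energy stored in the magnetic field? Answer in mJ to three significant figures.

A = πr² = π(1.600×10^-2 m)² = 8.042×10^-4 m².
L = μ₀N²A/ℓ = (4π×10⁻⁷)(2170)²(8.042×10^-4)/(0.563) = 8.453×10^-3 H.
U = ½LI² = ½(8.453×10^-3)(3.42)² = 4.943×10^-2 J.

U ≈ 49.4 mJ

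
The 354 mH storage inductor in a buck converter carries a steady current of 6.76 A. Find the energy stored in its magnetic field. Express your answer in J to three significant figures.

Stored magnetic energy: U = ½LI².
U = ½(0.354 H)(6.76 A)² = 8.088 J.

U ≈ 8.09 J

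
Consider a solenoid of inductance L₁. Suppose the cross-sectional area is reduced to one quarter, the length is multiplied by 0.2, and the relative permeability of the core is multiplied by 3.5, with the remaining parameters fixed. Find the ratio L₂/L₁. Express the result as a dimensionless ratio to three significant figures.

L₂/L₁ = 4.38

For a solenoid, L ∝ μᵣN²A/ℓ.
L₂/L₁ = (0.25) × (0.2)^-1 × (3.5) = 4.38.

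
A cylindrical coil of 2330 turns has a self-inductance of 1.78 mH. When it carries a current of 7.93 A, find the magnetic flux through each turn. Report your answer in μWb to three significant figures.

Φ_B ≈ 6.06 μWb

From L = NΦ_B/I, the flux per turn is Φ_B = LI/N.
Φ_B = (1.780×10^-3 H)(7.93 A)/2330 = 6.058×10^-6 Wb.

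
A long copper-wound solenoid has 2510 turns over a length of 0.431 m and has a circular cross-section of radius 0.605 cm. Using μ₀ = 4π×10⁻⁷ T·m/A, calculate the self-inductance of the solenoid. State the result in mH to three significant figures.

A = πr² = π(6.050×10^-3 m)² = 1.150×10^-4 m².
For a long solenoid, L = μ₀N²A/ℓ.
L = (4π×10⁻⁷)(2510)²(1.150×10^-4)/(0.431 m) = 2.112×10^-3 H.

L ≈ 2.11 mH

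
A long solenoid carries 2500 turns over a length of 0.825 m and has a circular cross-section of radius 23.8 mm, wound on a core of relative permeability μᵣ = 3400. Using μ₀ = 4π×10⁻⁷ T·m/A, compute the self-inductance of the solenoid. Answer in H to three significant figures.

A = πr² = π(2.380×10^-2 m)² = 1.780×10^-3 m².
For a long solenoid, L = μ₀μᵣN²A/ℓ.
L = (4π×10⁻⁷)(3400)(2500)²(1.780×10^-3)/(0.825 m) = 57.6 H.

L ≈ 57.6 H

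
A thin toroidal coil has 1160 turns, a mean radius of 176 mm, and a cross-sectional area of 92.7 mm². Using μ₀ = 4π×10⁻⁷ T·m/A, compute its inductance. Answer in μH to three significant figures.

For a thin toroid, L = μ₀N²A/(2πR).
L = (4π×10⁻⁷)(1160)²(9.270×10^-5) / (2π×0.176 m) = 1.417×10^-4 H.

L ≈ 142 μH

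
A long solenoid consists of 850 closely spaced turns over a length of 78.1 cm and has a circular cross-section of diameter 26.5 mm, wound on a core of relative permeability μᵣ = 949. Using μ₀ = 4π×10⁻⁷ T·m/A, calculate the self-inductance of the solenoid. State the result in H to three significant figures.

A = π(d/2)² = π(1.325×10^-2 m)² = 5.515×10^-4 m².
For a long solenoid, L = μ₀μᵣN²A/ℓ.
L = (4π×10⁻⁷)(949)(850)²(5.515×10^-4)/(0.781 m) = 0.60848 H.

L ≈ 0.608 H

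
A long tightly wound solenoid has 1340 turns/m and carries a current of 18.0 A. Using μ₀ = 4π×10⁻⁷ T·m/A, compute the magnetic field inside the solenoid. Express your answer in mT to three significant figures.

Inside a long solenoid, B = μ₀nI.
B = (4π×10⁻⁷)(1.340×10^3 m⁻¹)(18.0 A) = 3.031×10^-2 T.

B ≈ 30.3 mT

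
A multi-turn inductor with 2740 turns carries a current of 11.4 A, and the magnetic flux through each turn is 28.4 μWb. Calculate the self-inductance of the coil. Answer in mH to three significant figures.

Self-inductance is defined by L = NΦ_B/I (flux linkage over current).
L = (2740)(2.840×10^-5 Wb)/(11.4 A) = 6.826×10^-3 H.

L ≈ 6.83 mH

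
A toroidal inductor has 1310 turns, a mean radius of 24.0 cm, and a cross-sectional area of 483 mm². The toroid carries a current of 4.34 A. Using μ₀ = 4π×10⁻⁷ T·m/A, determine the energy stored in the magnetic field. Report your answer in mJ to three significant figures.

U ≈ 6.51 mJ

L = μ₀N²A/(2πR) = (4π×10⁻⁷)(1310)²(4.830×10^-4)/(2π×0.24) = 6.907×10^-4 H.
U = ½LI² = ½(6.907×10^-4)(4.34)² = 6.505×10^-3 J.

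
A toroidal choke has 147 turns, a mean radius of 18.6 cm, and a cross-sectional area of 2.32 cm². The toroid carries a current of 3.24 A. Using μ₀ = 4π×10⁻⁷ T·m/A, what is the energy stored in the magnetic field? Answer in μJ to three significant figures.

U ≈ 28.3 μJ

L = μ₀N²A/(2πR) = (4π×10⁻⁷)(147)²(2.320×10^-4)/(2π×0.186) = 5.391×10^-6 H.
U = ½LI² = ½(5.391×10^-6)(3.24)² = 2.829×10^-5 J.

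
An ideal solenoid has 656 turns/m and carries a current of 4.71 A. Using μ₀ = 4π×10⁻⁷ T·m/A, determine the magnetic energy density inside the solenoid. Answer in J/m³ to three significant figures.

u ≈ 6.00 J/m³

B = μ₀nI = (4π×10⁻⁷)(656)(4.71) = 3.883×10^-3 T.
u = B²/(2μ₀) = (3.883×10^-3)²/(2×4π×10⁻⁷) = 5.998 J/m³.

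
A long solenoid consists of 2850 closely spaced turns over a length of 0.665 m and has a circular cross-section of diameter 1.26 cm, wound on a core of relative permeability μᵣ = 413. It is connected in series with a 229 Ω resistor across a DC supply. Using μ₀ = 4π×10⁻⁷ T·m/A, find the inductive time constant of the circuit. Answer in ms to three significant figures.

τ ≈ 3.45 ms

A = π(d/2)² = π(6.300×10^-3 m)² = 1.247×10^-4 m².
L = μ₀μᵣN²A/ℓ = (4π×10⁻⁷)(413)(2850)²(1.247×10^-4)/(0.665) = 0.7904 H.
τ = L/R = (0.7904)/(229) = 3.452×10^-3 s.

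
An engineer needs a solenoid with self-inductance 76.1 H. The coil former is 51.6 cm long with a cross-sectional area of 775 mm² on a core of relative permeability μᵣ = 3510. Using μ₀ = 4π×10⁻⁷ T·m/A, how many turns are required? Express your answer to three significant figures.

A = 775 mm² = 7.750×10^-4 m².
From L = μ₀μᵣN²A/ℓ, N = √(Lℓ / (μ₀μᵣA)).
N = √[(76.1)(0.516) / ((4π×10⁻⁷)(3510)×7.750×10^-4)] = √(1.149×10^7) ≈ 3389.3.

N ≈ 3390 turns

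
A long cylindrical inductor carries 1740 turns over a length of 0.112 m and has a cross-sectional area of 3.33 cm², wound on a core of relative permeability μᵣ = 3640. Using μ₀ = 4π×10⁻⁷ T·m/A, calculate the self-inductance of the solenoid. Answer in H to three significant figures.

A = 3.33 cm² = 3.330×10^-4 m².
For a long solenoid, L = μ₀μᵣN²A/ℓ.
L = (4π×10⁻⁷)(3640)(1740)²(3.330×10^-4)/(0.112 m) = 41.18 H.

L ≈ 41.2 H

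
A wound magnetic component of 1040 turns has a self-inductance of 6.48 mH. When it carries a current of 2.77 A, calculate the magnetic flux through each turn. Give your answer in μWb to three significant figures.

From L = NΦ_B/I, the flux per turn is Φ_B = LI/N.
Φ_B = (6.480×10^-3 H)(2.77 A)/1040 = 1.726×10^-5 Wb.

Φ_B ≈ 17.3 μWb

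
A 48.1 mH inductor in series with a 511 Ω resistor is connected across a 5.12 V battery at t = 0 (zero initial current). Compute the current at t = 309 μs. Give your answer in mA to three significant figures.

τ = L/R = 4.810×10^-2/511 = 9.413×10^-5 s; final current I_∞ = ε/R = 5.12/511 = 1.002×10^-2 A.
I(t) = I_∞(1 − e^(−t/τ)) with t/τ = 3.283.
I = (1.002×10^-2)(1 − e^(−3.283)) = 9.644×10^-3 A.

I ≈ 9.64 mA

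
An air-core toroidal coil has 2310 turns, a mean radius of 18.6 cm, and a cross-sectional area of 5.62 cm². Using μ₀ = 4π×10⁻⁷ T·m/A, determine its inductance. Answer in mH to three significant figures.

For a thin toroid, L = μ₀N²A/(2πR).
L = (4π×10⁻⁷)(2310)²(5.620×10^-4) / (2π×0.186 m) = 3.2246×10^-3 H.

L ≈ 3.22 mH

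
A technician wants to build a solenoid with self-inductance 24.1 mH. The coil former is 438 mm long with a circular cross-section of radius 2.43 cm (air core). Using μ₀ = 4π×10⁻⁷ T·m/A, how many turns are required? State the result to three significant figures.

A = πr² = π(2.430×10^-2 m)² = 1.855×10^-3 m².
From L = μ₀N²A/ℓ, N = √(Lℓ / (μ₀A)).
N = √[(2.410×10^-2)(0.438) / ((4π×10⁻⁷)×1.855×10^-3)] = √(4.528×10^6) ≈ 2127.9.

N ≈ 2130 turns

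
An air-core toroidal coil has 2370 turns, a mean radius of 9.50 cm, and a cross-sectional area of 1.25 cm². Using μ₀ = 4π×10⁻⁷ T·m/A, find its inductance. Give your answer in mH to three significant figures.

For a thin toroid, L = μ₀N²A/(2πR).
L = (4π×10⁻⁷)(2370)²(1.250×10^-4) / (2π×9.500×10^-2 m) = 1.478×10^-3 H.

L ≈ 1.48 mH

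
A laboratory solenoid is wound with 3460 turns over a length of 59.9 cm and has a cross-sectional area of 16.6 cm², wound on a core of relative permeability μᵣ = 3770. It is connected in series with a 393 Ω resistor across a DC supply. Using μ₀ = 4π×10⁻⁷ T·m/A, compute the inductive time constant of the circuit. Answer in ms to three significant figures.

τ ≈ 400 ms

A = 16.6 cm² = 1.660×10^-3 m².
L = μ₀μᵣN²A/ℓ = (4π×10⁻⁷)(3770)(3460)²(1.660×10^-3)/(0.599) = 157.2 H.
τ = L/R = (157.2)/(393) = 0.3999 s.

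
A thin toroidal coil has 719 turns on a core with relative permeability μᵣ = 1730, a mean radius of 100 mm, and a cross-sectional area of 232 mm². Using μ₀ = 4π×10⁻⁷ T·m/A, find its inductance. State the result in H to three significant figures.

For a thin toroid, L = μ₀μᵣN²A/(2πR).
L = (4π×10⁻⁷)(1730)(719)²(2.320×10^-4) / (2π×0.1 m) = 0.415 H.

L ≈ 0.415 H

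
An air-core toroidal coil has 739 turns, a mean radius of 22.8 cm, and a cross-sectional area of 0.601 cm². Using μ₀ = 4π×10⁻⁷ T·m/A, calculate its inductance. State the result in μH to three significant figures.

For a thin toroid, L = μ₀N²A/(2πR).
L = (4π×10⁻⁷)(739)²(6.010×10^-5) / (2π×0.228 m) = 2.879×10^-5 H.

L ≈ 28.8 μH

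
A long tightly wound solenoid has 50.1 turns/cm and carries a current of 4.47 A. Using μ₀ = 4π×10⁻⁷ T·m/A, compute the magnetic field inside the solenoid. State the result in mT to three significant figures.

Inside a long solenoid, B = μ₀nI.
B = (4π×10⁻⁷)(5.010×10^3 m⁻¹)(4.47 A) = 2.814×10^-2 T.

B ≈ 28.1 mT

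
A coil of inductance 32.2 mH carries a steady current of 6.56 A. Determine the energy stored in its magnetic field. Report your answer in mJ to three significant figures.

U ≈ 693 mJ

Stored magnetic energy: U = ½LI².
U = ½(3.220×10^-2 H)(6.56 A)² = 0.6928 J.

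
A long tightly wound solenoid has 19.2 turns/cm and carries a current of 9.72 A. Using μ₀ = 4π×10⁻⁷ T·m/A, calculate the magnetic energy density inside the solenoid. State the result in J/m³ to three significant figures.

u ≈ 219 J/m³

B = μ₀nI = (4π×10⁻⁷)(1.920×10^3)(9.72) = 2.345×10^-2 T.
u = B²/(2μ₀) = (2.345×10^-2)²/(2×4π×10⁻⁷) = 218.8 J/m³.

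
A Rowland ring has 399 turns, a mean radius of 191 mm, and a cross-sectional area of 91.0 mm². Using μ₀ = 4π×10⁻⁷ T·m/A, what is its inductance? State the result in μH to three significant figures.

L ≈ 15.2 μH

For a thin toroid, L = μ₀N²A/(2πR).
L = (4π×10⁻⁷)(399)²(9.100×10^-5) / (2π×0.191 m) = 1.517×10^-5 H.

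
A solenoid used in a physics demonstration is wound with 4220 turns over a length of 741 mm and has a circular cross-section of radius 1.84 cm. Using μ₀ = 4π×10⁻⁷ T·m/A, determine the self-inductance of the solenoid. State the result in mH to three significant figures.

A = πr² = π(1.840×10^-2 m)² = 1.064×10^-3 m².
For a long solenoid, L = μ₀N²A/ℓ.
L = (4π×10⁻⁷)(4220)²(1.064×10^-3)/(0.741 m) = 3.212×10^-2 H.

L ≈ 32.1 mH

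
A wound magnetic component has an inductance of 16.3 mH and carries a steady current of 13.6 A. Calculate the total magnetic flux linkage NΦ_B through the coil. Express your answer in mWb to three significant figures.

From L = NΦ_B/I, the flux linkage is NΦ_B = LI.
NΦ_B = (1.630×10^-2 H)(13.6 A) = 0.2217 Wb.

NΦ_B ≈ 222 mWb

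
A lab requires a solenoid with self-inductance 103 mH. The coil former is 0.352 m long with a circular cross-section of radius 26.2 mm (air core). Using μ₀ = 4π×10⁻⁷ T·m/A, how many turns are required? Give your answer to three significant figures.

N ≈ 3660 turns

A = πr² = π(2.620×10^-2 m)² = 2.157×10^-3 m².
From L = μ₀N²A/ℓ, N = √(Lℓ / (μ₀A)).
N = √[(0.103)(0.352) / ((4π×10⁻⁷)×2.157×10^-3)] = √(1.338×10^7) ≈ 3657.7.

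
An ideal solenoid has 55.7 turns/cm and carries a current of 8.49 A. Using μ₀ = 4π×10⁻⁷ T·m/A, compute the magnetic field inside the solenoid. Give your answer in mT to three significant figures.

Inside a long solenoid, B = μ₀nI.
B = (4π×10⁻⁷)(5.570×10^3 m⁻¹)(8.49 A) = 5.943×10^-2 T.

B ≈ 59.4 mT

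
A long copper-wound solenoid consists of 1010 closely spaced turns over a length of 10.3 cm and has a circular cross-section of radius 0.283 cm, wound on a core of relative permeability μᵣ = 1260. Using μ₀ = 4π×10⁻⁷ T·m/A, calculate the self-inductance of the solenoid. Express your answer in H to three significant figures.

L ≈ 0.395 H

A = πr² = π(2.830×10^-3 m)² = 2.516×10^-5 m².
For a long solenoid, L = μ₀μᵣN²A/ℓ.
L = (4π×10⁻⁷)(1260)(1010)²(2.516×10^-5)/(0.103 m) = 0.3946 H.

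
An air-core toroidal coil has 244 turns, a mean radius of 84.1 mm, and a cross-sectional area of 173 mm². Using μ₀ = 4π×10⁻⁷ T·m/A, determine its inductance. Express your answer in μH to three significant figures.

L ≈ 24.5 μH

For a thin toroid, L = μ₀N²A/(2πR).
L = (4π×10⁻⁷)(244)²(1.730×10^-4) / (2π×8.410×10^-2 m) = 2.449×10^-5 H.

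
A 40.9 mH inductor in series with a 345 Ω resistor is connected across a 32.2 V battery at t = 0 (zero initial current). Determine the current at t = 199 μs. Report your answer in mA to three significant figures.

τ = L/R = 4.090×10^-2/345 = 1.186×10^-4 s; final current I_∞ = ε/R = 32.2/345 = 9.333×10^-2 A.
I(t) = I_∞(1 − e^(−t/τ)) with t/τ = 1.679.
I = (9.333×10^-2)(1 − e^(−1.679)) = 7.591×10^-2 A.

I ≈ 75.9 mA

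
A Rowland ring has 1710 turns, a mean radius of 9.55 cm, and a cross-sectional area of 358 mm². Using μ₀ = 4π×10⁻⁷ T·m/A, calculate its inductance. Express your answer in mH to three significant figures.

L ≈ 2.19 mH

For a thin toroid, L = μ₀N²A/(2πR).
L = (4π×10⁻⁷)(1710)²(3.580×10^-4) / (2π×9.550×10^-2 m) = 2.192×10^-3 H.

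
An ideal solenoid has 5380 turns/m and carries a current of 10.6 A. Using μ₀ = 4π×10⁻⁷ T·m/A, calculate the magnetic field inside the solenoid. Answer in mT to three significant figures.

B ≈ 71.7 mT

Inside a long solenoid, B = μ₀nI.
B = (4π×10⁻⁷)(5.380×10^3 m⁻¹)(10.6 A) = 7.166×10^-2 T.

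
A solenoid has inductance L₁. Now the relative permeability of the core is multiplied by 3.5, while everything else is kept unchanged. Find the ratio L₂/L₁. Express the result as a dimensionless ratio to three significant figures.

For a solenoid, L ∝ μᵣN²A/ℓ.
L₂/L₁ = (3.5) = 3.50.

L₂/L₁ = 3.50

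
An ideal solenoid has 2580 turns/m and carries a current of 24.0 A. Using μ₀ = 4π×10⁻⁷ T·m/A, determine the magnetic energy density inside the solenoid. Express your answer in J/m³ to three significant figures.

u ≈ 2410 J/m³

B = μ₀nI = (4π×10⁻⁷)(2.580×10^3)(24.0) = 7.781×10^-2 T.
u = B²/(2μ₀) = (7.781×10^-2)²/(2×4π×10⁻⁷) = 2.409×10^3 J/m³.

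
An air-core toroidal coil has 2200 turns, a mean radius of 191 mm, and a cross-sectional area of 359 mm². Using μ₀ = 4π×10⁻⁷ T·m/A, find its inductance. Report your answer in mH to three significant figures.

For a thin toroid, L = μ₀N²A/(2πR).
L = (4π×10⁻⁷)(2200)²(3.590×10^-4) / (2π×0.191 m) = 1.819×10^-3 H.

L ≈ 1.82 mH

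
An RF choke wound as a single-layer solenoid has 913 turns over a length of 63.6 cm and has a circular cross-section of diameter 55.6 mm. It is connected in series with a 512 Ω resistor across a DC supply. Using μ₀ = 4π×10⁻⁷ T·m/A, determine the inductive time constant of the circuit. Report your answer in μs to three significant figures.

τ ≈ 7.81 μs

A = π(d/2)² = π(2.780×10^-2 m)² = 2.428×10^-3 m².
L = μ₀N²A/ℓ = (4π×10⁻⁷)(913)²(2.428×10^-3)/(0.636) = 3.999×10^-3 H.
τ = L/R = (3.999×10^-3)/(512) = 7.810×10^-6 s.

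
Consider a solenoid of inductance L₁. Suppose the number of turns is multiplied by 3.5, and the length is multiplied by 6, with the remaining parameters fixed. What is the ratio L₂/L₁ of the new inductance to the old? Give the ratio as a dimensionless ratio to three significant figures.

For a solenoid, L ∝ μᵣN²A/ℓ.
L₂/L₁ = (3.5)^2 × (6)^-1 = 2.04.

L₂/L₁ = 2.04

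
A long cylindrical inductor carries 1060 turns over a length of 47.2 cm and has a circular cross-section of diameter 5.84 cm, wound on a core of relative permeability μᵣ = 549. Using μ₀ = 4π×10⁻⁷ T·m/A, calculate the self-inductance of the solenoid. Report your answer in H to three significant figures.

A = π(d/2)² = π(2.920×10^-2 m)² = 2.679×10^-3 m².
For a long solenoid, L = μ₀μᵣN²A/ℓ.
L = (4π×10⁻⁷)(549)(1060)²(2.679×10^-3)/(0.472 m) = 4.399 H.

L ≈ 4.40 H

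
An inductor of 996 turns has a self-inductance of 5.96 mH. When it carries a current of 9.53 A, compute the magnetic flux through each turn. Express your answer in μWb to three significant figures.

From L = NΦ_B/I, the flux per turn is Φ_B = LI/N.
Φ_B = (5.960×10^-3 H)(9.53 A)/996 = 5.703×10^-5 Wb.

Φ_B ≈ 57.0 μWb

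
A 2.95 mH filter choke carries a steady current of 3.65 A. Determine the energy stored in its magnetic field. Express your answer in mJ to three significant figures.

U ≈ 19.7 mJ

Stored magnetic energy: U = ½LI².
U = ½(2.950×10^-3 H)(3.65 A)² = 1.965×10^-2 J.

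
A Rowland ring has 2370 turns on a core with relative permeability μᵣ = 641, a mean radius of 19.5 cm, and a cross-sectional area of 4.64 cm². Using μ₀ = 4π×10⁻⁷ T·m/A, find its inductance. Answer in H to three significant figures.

For a thin toroid, L = μ₀μᵣN²A/(2πR).
L = (4π×10⁻⁷)(641)(2370)²(4.640×10^-4) / (2π×0.195 m) = 1.713 H.

L ≈ 1.71 H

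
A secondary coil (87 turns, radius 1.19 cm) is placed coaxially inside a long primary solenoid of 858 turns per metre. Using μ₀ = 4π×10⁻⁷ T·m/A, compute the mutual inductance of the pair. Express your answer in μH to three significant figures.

The outer solenoid produces a uniform field B₁ = μ₀n₁I₁ across the inner coil,
so the flux linkage is N₂Φ = N₂B₁A₂ = μ₀n₁N₂A₂·I₁, giving M = μ₀n₁N₂A₂.
A₂ = πr² = π(1.190×10^-2 m)² = 4.449×10^-4 m².
M = (4π×10⁻⁷)(858)(87)(4.449×10^-4) = 4.173×10^-5 H.

M ≈ 41.7 μH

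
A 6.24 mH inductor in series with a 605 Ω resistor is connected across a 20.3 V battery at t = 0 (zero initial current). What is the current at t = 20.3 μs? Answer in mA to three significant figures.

I ≈ 28.9 mA

τ = L/R = 6.240×10^-3/605 = 1.031×10^-5 s; final current I_∞ = ε/R = 20.3/605 = 3.355×10^-2 A.
I(t) = I_∞(1 − e^(−t/τ)) with t/τ = 1.968.
I = (3.355×10^-2)(1 − e^(−1.968)) = 2.887×10^-2 A.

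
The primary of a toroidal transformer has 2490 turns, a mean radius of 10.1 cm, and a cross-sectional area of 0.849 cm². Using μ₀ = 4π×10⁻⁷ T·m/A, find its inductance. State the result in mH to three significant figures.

L ≈ 1.04 mH

For a thin toroid, L = μ₀N²A/(2πR).
L = (4π×10⁻⁷)(2490)²(8.490×10^-5) / (2π×0.101 m) = 1.042×10^-3 H.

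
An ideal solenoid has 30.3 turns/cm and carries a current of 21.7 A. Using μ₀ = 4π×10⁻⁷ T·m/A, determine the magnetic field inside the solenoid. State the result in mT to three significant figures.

B ≈ 82.6 mT

Inside a long solenoid, B = μ₀nI.
B = (4π×10⁻⁷)(3.030×10^3 m⁻¹)(21.7 A) = 8.263×10^-2 T.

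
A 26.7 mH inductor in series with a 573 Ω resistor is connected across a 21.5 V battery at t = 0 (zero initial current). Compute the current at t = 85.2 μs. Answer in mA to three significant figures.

τ = L/R = 2.670×10^-2/573 = 4.660×10^-5 s; final current I_∞ = ε/R = 21.5/573 = 3.752×10^-2 A.
I(t) = I_∞(1 − e^(−t/τ)) with t/τ = 1.828.
I = (3.752×10^-2)(1 − e^(−1.828)) = 3.149×10^-2 A.

I ≈ 31.5 mA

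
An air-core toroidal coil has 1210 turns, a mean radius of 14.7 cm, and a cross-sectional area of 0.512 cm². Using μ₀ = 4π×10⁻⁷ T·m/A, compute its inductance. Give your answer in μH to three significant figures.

L ≈ 102 μH

For a thin toroid, L = μ₀N²A/(2πR).
L = (4π×10⁻⁷)(1210)²(5.120×10^-5) / (2π×0.147 m) = 1.020×10^-4 H.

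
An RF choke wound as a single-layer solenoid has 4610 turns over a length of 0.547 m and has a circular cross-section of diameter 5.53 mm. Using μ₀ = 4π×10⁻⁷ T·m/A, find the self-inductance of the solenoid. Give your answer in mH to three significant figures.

A = π(d/2)² = π(2.765×10^-3 m)² = 2.402×10^-5 m².
For a long solenoid, L = μ₀N²A/ℓ.
L = (4π×10⁻⁷)(4610)²(2.402×10^-5)/(0.547 m) = 1.173×10^-3 H.

L ≈ 1.17 mH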